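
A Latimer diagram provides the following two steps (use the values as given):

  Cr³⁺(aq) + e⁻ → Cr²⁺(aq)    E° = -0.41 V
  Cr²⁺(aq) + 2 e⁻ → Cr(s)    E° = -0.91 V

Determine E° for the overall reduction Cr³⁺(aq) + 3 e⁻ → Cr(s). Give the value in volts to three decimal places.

-0.743 V

Standard free energies of sequential steps add: ΔG°₃ = ΔG°₁ + ΔG°₂, so n₃E°₃ = n₁E°₁ + n₂E°₂.
E°₃ = (1×-0.41 + 2×-0.91) / 3 = (-2.230) / 3 = -0.743 V.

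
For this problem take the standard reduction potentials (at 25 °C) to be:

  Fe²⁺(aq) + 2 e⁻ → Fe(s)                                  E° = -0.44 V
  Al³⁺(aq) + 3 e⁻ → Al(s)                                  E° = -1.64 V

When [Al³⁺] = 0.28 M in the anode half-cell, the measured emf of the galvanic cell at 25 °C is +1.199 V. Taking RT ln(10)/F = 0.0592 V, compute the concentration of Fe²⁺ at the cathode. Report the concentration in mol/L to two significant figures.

0.40 M

Fe²⁺/Fe is the cathode, Al³⁺/Al the anode: E°cell = +1.20 V, n = 6.
Overall reaction: 3 Fe²⁺(aq) + 2 Al(s) → 3 Fe(s) + 2 Al³⁺(aq); Q = [Al³⁺]^2/[Fe²⁺]^3.
From E = E° − (0.0592/n) log Q: log Q = (E° − E)·n/0.0592 = (+1.20 − (+1.199))·6/0.0592 = 0.1014.
So 3·log[Fe²⁺] = 2·log(0.28) − log Q = -1.1057 − (0.1014) = -1.2071; log[Fe²⁺] = -1.2071 / 3 = -0.4024; [Fe²⁺] = 10^(-0.4024) ≈ 0.40 M.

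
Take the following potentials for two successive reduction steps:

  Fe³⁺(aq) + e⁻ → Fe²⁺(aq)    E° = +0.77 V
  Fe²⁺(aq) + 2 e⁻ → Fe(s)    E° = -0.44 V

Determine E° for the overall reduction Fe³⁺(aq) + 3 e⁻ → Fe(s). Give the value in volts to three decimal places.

-0.037 V

Since ΔG° = −nFE° is additive over sequential reductions, n₃E°₃ = n₁E°₁ + n₂E°₂.
E°₃ = (1×+0.77 + 2×-0.44) / 3 = (-0.110) / 3 = -0.037 V.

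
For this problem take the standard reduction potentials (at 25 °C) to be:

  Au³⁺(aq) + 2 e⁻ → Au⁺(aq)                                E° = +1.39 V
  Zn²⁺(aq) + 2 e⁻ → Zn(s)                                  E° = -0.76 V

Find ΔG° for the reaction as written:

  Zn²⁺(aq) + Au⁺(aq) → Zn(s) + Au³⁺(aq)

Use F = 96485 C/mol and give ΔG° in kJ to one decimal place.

As written, Zn²⁺/Zn is reduced (cathode) and Au³⁺/Au⁺ is oxidised (anode), so E°cell = (-0.76) − (+1.39) = -2.15 V.
Balancing electrons gives n = 2.
ΔG° = −nFE° = −(2)(96485)(-2.15) = 414,886 J = +414.9 kJ.

+414.9 kJ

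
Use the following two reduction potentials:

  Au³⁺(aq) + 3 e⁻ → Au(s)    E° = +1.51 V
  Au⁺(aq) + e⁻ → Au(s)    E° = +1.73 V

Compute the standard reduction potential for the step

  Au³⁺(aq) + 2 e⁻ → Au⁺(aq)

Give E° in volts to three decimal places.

Sequential free energies add, so n₃E°₃ = n₁E°₁ + n₂E°₂.
With n₃ = 3, and the known step contributing 1×(+1.73) V, the unknown satisfies 2·E° = 3×(+1.51) − 1×(+1.73) = +2.800.
E° = +2.800 / 2 = +1.400 V.

+1.400 V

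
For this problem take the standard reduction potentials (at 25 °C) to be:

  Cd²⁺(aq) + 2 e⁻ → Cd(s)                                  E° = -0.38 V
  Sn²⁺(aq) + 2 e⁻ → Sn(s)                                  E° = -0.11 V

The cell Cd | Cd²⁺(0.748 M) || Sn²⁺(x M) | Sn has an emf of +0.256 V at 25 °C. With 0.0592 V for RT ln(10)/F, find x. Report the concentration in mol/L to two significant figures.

Sn²⁺/Sn is the cathode, Cd²⁺/Cd the anode: E°cell = +0.27 V, n = 2.
Overall reaction: Sn²⁺(aq) + Cd(s) → Sn(s) + Cd²⁺(aq); Q = [Cd²⁺]^1/[Sn²⁺]^1.
From E = E° − (0.0592/n) log Q: log Q = (E° − E)·n/0.0592 = (+0.27 − (+0.256))·2/0.0592 = 0.4730.
So 1·log[Sn²⁺] = 1·log(0.748) − log Q = -0.1261 − (0.4730) = -0.5991; [Sn²⁺] = 10^(-0.5991) ≈ 0.25 M.

0.25 M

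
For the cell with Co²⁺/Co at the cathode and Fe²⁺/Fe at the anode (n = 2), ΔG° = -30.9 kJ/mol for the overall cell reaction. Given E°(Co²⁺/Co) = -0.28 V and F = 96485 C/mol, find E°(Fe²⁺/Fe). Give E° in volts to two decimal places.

-0.44 V

E°cell = −ΔG°/(nF) = −(-30.9×10³)/((2)(96485)) = +0.160 V.
Since Co²⁺/Co is the cathode and Fe²⁺/Fe the anode, E°cell = E°(Co²⁺/Co) − E°(Fe²⁺/Fe).
So E°(Fe²⁺/Fe) = E°(Co²⁺/Co) − E°cell = (-0.28) − (+0.160) = -0.44 V.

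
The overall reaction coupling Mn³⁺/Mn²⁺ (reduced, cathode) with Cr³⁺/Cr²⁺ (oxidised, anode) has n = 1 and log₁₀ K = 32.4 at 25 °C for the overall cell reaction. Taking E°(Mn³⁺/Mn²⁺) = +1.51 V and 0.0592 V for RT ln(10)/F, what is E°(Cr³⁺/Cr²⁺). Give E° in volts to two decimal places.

E°cell = (0.0592/n)·log K = (0.0592/1)(32.4) = +1.918 V.
Since Mn³⁺/Mn²⁺ is the cathode and Cr³⁺/Cr²⁺ the anode, E°cell = E°(Mn³⁺/Mn²⁺) − E°(Cr³⁺/Cr²⁺).
So E°(Cr³⁺/Cr²⁺) = E°(Mn³⁺/Mn²⁺) − E°cell = (+1.51) − (+1.918) = -0.41 V.

-0.41 V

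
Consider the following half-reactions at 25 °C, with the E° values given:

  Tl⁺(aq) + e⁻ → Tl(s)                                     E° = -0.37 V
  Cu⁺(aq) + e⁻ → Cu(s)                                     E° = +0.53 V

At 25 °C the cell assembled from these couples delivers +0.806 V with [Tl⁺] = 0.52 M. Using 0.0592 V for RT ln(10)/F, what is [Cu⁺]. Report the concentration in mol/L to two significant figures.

0.013 M

Cu⁺/Cu is the cathode, Tl⁺/Tl the anode: E°cell = +0.90 V, n = 1.
Overall reaction: Cu⁺(aq) + Tl(s) → Cu(s) + Tl⁺(aq); Q = [Tl⁺]^1/[Cu⁺]^1.
From E = E° − (0.0592/n) log Q: log Q = (E° − E)·n/0.0592 = (+0.90 − (+0.806))·1/0.0592 = 1.5878.
So 1·log[Cu⁺] = 1·log(0.52) − log Q = -0.2840 − (1.5878) = -1.8718; [Cu⁺] = 10^(-1.8718) ≈ 0.013 M.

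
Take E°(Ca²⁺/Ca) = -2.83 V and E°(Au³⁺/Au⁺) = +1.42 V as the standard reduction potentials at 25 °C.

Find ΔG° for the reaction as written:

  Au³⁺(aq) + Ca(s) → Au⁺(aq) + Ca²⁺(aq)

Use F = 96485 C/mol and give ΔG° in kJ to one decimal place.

As written, Au³⁺/Au⁺ is reduced (cathode) and Ca²⁺/Ca is oxidised (anode), so E°cell = (+1.42) − (-2.83) = +4.25 V.
Balancing electrons gives n = 2.
ΔG° = −nFE° = −(2)(96485)(+4.25) = -820,122 J = -820.1 kJ.

-820.1 kJ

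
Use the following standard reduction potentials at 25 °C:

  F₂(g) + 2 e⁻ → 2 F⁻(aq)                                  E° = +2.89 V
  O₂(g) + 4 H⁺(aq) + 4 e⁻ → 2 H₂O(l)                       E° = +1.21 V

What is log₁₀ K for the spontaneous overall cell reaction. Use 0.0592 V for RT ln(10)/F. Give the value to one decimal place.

Cathode: F₂/F⁻; anode: O₂/H₂O. E°cell = +1.68 V, n = 4.
log K = nE°cell / 0.0592 = (4)(+1.68) / 0.0592 = 113.5.

113.5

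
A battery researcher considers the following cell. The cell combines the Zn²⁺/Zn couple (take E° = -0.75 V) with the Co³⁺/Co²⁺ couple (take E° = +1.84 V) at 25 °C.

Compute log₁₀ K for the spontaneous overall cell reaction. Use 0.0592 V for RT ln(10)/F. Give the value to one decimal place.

87.5

Cathode: Co³⁺/Co²⁺; anode: Zn²⁺/Zn. E°cell = +2.59 V, n = 2.
log K = nE°cell / 0.0592 = (2)(+2.59) / 0.0592 = 87.5.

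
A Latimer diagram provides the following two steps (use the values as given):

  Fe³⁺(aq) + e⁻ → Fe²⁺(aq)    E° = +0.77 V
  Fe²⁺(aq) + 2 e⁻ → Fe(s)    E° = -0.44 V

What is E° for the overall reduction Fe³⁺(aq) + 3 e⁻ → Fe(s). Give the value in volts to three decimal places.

Standard free energies of sequential steps add: ΔG°₃ = ΔG°₁ + ΔG°₂, so n₃E°₃ = n₁E°₁ + n₂E°₂.
E°₃ = (1×+0.77 + 2×-0.44) / 3 = (-0.110) / 3 = -0.037 V.
E° values themselves are not directly additive — weighting by electron count is essential.

-0.037 V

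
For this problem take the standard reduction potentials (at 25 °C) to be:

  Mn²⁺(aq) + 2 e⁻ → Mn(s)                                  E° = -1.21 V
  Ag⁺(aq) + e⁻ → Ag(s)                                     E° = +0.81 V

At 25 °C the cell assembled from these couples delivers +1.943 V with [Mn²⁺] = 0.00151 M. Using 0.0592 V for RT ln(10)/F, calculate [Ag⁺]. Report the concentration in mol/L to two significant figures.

Ag⁺/Ag is the cathode, Mn²⁺/Mn the anode: E°cell = +2.02 V, n = 2.
Overall reaction: 2 Ag⁺(aq) + Mn(s) → 2 Ag(s) + Mn²⁺(aq); Q = [Mn²⁺]^1/[Ag⁺]^2.
From E = E° − (0.0592/n) log Q: log Q = (E° − E)·n/0.0592 = (+2.02 − (+1.943))·2/0.0592 = 2.6014.
So 2·log[Ag⁺] = 1·log(0.00151) − log Q = -2.8210 − (2.6014) = -5.4224; log[Ag⁺] = -5.4224 / 2 = -2.7112; [Ag⁺] = 10^(-2.7112) ≈ 0.0019 M.

0.0019 M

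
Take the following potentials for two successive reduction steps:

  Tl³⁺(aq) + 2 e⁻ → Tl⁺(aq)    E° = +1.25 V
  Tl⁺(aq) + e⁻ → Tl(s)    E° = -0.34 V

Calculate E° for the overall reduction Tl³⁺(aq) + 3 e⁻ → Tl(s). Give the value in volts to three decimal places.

Adding the free-energy changes (−nFE°) of the two steps gives −n₃FE°₃ = −n₁FE°₁ − n₂FE°₂.
E°₃ = (2×+1.25 + 1×-0.34) / 3 = (+2.160) / 3 = +0.720 V.

+0.720 V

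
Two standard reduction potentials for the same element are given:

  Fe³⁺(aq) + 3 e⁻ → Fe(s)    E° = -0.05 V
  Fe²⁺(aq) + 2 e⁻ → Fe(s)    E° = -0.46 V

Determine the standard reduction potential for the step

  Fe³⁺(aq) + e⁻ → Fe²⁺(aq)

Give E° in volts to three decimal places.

Sequential free energies add, so n₃E°₃ = n₁E°₁ + n₂E°₂.
With n₃ = 3, and the known step contributing 2×(-0.46) V, the unknown satisfies 1·E° = 3×(-0.05) − 2×(-0.46) = +0.770.
E° = +0.770 / 1 = +0.770 V.

+0.770 V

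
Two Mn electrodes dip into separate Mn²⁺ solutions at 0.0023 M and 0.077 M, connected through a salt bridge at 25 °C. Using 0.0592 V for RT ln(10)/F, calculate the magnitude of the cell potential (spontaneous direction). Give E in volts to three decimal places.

For a concentration cell E°cell = 0. The 0.077 M side is the cathode (reduction is favoured where [Mn²⁺] is higher).
With n = 2, E = −(0.0592/2) log([Mn²⁺]ₐₙ/[Mn²⁺]꜀ₐₜ) = −(0.0592/2) log(0.0023/0.077) = −(0.0592/2)(-1.525) = +0.045 V.

+0.045 V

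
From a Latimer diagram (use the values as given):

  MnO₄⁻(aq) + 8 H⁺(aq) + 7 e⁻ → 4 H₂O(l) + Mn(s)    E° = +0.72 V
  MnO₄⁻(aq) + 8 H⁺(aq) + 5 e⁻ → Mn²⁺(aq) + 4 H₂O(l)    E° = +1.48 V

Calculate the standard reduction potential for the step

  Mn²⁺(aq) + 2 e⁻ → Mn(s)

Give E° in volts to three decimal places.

-1.180 V

Sequential free energies add, so n₃E°₃ = n₁E°₁ + n₂E°₂.
With n₃ = 7, and the known step contributing 5×(+1.48) V, the unknown satisfies 2·E° = 7×(+0.72) − 5×(+1.48) = -2.360.
E° = -2.360 / 2 = -1.180 V.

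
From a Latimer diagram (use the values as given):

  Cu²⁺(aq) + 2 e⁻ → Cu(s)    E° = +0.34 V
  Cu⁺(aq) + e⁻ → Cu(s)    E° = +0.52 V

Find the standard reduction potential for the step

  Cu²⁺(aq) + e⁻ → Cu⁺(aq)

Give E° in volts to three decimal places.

Sequential free energies add, so n₃E°₃ = n₁E°₁ + n₂E°₂.
With n₃ = 2, and the known step contributing 1×(+0.52) V, the unknown satisfies 1·E° = 2×(+0.34) − 1×(+0.52) = +0.160.
E° = +0.160 / 1 = +0.160 V.

+0.160 V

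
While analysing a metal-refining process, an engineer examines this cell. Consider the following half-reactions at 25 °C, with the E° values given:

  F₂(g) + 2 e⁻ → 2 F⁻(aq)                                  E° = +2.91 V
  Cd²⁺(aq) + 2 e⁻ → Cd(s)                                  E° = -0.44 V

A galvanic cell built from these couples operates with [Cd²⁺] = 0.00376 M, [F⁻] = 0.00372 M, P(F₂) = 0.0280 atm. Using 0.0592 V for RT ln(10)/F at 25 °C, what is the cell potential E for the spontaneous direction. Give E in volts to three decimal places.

F₂/F⁻ is the cathode (higher E°), Cd²⁺/Cd the anode: E°cell = +2.91 − (-0.44) = +3.35 V, n = 2.
Overall: F₂(g) + Cd(s) → 2 F⁻(aq) + Cd²⁺(aq)
Q = [F⁻]^2·[Cd²⁺] / (P(F₂)); log Q = -5.731.
E = E° − (0.0592/n) log Q = +3.35 − (0.0592/2)(-5.731) = +3.520 V.

+3.520 V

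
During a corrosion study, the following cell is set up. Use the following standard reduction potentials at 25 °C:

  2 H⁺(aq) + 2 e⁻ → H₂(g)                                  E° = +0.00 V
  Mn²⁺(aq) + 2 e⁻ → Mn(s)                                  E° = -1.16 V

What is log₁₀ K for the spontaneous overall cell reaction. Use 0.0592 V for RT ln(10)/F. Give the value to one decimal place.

Cathode: H⁺/H₂; anode: Mn²⁺/Mn. E°cell = +1.16 V, n = 2.
log K = nE°cell / 0.0592 = (2)(+1.16) / 0.0592 = 39.2.

39.2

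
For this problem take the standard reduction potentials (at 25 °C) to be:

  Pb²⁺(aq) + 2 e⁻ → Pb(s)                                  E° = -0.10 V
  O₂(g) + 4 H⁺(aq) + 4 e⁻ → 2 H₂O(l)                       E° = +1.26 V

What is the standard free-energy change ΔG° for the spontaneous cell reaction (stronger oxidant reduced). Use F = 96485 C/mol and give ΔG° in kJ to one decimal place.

-524.9 kJ

O₂/H₂O (E° = +1.26 V) is the cathode; Pb²⁺/Pb (E° = -0.10 V) is the anode, so E°cell = +1.36 V.
Balancing electrons gives n = 4 (lcm of 4 and 2).
ΔG° = −nFE° = −(4)(96485)(+1.36) = -524,878 J = -524.9 kJ.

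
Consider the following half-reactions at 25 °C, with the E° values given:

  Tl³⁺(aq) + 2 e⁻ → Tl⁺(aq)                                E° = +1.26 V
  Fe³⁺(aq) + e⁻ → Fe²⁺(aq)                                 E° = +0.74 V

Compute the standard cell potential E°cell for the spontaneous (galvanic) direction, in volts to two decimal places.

The Tl³⁺/Tl⁺ couple has the higher reduction potential, so it is the cathode; Fe³⁺/Fe²⁺ is oxidised at the anode.
E°cell = E°(cathode) − E°(anode) = (+1.26) − (+0.74) = +0.52 V.
Since E°cell > 0, the reaction is spontaneous under standard conditions.

+0.52 V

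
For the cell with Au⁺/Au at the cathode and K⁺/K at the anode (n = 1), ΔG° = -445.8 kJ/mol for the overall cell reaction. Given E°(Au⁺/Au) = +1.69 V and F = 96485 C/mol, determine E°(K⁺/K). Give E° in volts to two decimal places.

E°cell = −ΔG°/(nF) = −(-445.8×10³)/((1)(96485)) = +4.620 V.
Since Au⁺/Au is the cathode and K⁺/K the anode, E°cell = E°(Au⁺/Au) − E°(K⁺/K).
So E°(K⁺/K) = E°(Au⁺/Au) − E°cell = (+1.69) − (+4.620) = -2.93 V.

-2.93 V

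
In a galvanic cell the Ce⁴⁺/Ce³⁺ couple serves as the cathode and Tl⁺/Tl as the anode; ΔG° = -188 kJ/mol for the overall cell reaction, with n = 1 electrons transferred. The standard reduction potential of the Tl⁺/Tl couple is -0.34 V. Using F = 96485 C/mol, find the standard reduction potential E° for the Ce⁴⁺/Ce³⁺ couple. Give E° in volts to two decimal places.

E°cell = −ΔG°/(nF) = −(-188×10³)/((1)(96485)) = +1.948 V.
Since Ce⁴⁺/Ce³⁺ is the cathode and Tl⁺/Tl the anode, E°cell = E°(Ce⁴⁺/Ce³⁺) − E°(Tl⁺/Tl).
So E°(Ce⁴⁺/Ce³⁺) = E°cell + E°(Tl⁺/Tl) = +1.948 + (-0.34) = +1.61 V.

+1.61 V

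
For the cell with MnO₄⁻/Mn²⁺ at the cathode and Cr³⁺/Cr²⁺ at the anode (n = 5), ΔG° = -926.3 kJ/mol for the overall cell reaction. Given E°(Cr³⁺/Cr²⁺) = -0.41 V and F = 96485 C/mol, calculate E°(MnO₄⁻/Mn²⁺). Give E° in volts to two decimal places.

+1.51 V

E°cell = −ΔG°/(nF) = −(-926.3×10³)/((5)(96485)) = +1.920 V.
Since MnO₄⁻/Mn²⁺ is the cathode and Cr³⁺/Cr²⁺ the anode, E°cell = E°(MnO₄⁻/Mn²⁺) − E°(Cr³⁺/Cr²⁺).
So E°(MnO₄⁻/Mn²⁺) = E°cell + E°(Cr³⁺/Cr²⁺) = +1.920 + (-0.41) = +1.51 V.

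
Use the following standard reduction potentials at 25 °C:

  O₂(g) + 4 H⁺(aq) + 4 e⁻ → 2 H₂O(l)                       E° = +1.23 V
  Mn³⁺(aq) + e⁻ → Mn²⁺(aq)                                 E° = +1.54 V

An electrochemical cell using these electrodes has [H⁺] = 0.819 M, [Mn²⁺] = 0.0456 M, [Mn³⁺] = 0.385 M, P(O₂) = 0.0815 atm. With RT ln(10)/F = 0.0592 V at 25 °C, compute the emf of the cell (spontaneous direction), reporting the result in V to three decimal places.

Mn³⁺/Mn²⁺ is the cathode (higher E°), O₂/H₂O the anode: E°cell = +1.54 − (+1.23) = +0.31 V, n = 4.
Overall: 4 Mn³⁺(aq) + 2 H₂O(l) → 4 Mn²⁺(aq) + O₂(g) + 4 H⁺(aq)
Q = [Mn²⁺]^4·P(O₂)·[H⁺]^4 / ([Mn³⁺]^4); log Q = -5.142.
E = E° − (0.0592/n) log Q = +0.31 − (0.0592/4)(-5.142) = +0.386 V.

+0.386 V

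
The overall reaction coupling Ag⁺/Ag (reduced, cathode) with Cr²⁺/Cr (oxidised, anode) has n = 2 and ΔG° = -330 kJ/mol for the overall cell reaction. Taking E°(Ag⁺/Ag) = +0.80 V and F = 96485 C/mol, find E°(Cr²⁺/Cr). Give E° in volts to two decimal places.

-0.91 V

E°cell = −ΔG°/(nF) = −(-330×10³)/((2)(96485)) = +1.710 V.
Since Ag⁺/Ag is the cathode and Cr²⁺/Cr the anode, E°cell = E°(Ag⁺/Ag) − E°(Cr²⁺/Cr).
So E°(Cr²⁺/Cr) = E°(Ag⁺/Ag) − E°cell = (+0.80) − (+1.710) = -0.91 V.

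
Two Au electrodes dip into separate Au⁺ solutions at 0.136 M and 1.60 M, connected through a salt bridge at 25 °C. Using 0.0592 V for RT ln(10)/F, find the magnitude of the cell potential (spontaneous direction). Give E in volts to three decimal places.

For a concentration cell E°cell = 0. The 1.60 M side is the cathode (reduction is favoured where [Au⁺] is higher).
With n = 1, E = −(0.0592/1) log([Au⁺]ₐₙ/[Au⁺]꜀ₐₜ) = −(0.0592/1) log(0.136/1.6) = −(0.0592/1)(-1.071) = +0.063 V.

+0.063 V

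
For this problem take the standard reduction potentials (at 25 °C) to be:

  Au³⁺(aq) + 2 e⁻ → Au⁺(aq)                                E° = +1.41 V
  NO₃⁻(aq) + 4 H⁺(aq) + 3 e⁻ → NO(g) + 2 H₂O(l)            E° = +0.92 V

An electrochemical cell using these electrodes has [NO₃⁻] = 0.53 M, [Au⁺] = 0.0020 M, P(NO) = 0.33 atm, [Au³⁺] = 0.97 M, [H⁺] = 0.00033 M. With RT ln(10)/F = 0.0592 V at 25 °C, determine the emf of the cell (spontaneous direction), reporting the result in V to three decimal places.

Au³⁺/Au⁺ is the cathode (higher E°), NO₃⁻/NO the anode: E°cell = +1.41 − (+0.92) = +0.49 V, n = 6.
Overall: 3 Au³⁺(aq) + 2 NO(g) + 4 H₂O(l) → 3 Au⁺(aq) + 2 NO₃⁻(aq) + 8 H⁺(aq)
Q = [Au⁺]^3·[NO₃⁻]^2·[H⁺]^8 / ([Au³⁺]^3·P(NO)^2); log Q = -35.498.
E = E° − (0.0592/n) log Q = +0.49 − (0.0592/6)(-35.498) = +0.840 V.

+0.840 V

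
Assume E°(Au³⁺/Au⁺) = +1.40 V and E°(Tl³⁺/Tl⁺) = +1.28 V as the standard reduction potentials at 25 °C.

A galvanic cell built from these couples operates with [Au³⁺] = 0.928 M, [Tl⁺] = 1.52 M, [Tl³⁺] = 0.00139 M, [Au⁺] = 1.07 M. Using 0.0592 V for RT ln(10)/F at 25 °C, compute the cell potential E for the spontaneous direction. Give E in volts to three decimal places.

Au³⁺/Au⁺ is the cathode (higher E°), Tl³⁺/Tl⁺ the anode: E°cell = +1.40 − (+1.28) = +0.12 V, n = 2.
Overall: Au³⁺(aq) + Tl⁺(aq) → Au⁺(aq) + Tl³⁺(aq)
Q = [Au⁺]·[Tl³⁺] / ([Au³⁺]·[Tl⁺]); log Q = -2.977.
E = E° − (0.0592/n) log Q = +0.12 − (0.0592/2)(-2.977) = +0.208 V.

+0.208 V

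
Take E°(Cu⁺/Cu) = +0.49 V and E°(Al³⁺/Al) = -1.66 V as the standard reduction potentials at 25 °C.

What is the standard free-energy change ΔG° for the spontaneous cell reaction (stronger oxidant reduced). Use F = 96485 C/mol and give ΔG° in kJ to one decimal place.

-622.3 kJ

Cu⁺/Cu (E° = +0.49 V) is the cathode; Al³⁺/Al (E° = -1.66 V) is the anode, so E°cell = +2.15 V.
Balancing electrons gives n = 3 (lcm of 1 and 3).
ΔG° = −nFE° = −(3)(96485)(+2.15) = -622,328 J = -622.3 kJ.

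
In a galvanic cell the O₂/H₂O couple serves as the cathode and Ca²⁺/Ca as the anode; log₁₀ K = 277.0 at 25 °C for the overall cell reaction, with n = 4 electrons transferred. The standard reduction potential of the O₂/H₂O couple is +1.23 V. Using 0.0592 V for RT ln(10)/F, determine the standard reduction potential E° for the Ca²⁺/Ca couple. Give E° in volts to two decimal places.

E°cell = (0.0592/n)·log K = (0.0592/4)(277.0) = +4.100 V.
Since O₂/H₂O is the cathode and Ca²⁺/Ca the anode, E°cell = E°(O₂/H₂O) − E°(Ca²⁺/Ca).
So E°(Ca²⁺/Ca) = E°(O₂/H₂O) − E°cell = (+1.23) − (+4.100) = -2.87 V.

-2.87 V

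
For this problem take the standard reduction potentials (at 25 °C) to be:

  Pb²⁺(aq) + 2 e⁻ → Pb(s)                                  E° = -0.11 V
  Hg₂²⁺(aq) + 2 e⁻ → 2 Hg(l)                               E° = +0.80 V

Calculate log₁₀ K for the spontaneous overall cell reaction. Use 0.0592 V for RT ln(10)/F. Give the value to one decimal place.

Cathode: Hg₂²⁺/Hg; anode: Pb²⁺/Pb. E°cell = +0.91 V, n = 2.
log K = nE°cell / 0.0592 = (2)(+0.91) / 0.0592 = 30.7.

30.7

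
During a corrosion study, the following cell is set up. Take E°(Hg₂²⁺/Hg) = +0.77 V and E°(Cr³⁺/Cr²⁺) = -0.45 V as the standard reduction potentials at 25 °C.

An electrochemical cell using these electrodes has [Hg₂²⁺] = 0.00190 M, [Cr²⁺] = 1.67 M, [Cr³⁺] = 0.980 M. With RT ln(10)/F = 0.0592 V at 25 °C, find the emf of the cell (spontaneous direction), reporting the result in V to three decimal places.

Hg₂²⁺/Hg is the cathode (higher E°), Cr³⁺/Cr²⁺ the anode: E°cell = +0.77 − (-0.45) = +1.22 V, n = 2.
Overall: Hg₂²⁺(aq) + 2 Cr²⁺(aq) → 2 Hg(l) + 2 Cr³⁺(aq)
Q = [Cr³⁺]^2 / ([Hg₂²⁺]·[Cr²⁺]^2); log Q = 2.258.
E = E° − (0.0592/n) log Q = +1.22 − (0.0592/2)(2.258) = +1.153 V.

+1.153 V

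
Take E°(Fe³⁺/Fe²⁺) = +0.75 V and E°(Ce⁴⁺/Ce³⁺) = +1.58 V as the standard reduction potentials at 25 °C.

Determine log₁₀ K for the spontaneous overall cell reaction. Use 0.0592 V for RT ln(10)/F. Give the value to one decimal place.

14.0

Cathode: Ce⁴⁺/Ce³⁺; anode: Fe³⁺/Fe²⁺. E°cell = +0.83 V, n = 1.
log K = nE°cell / 0.0592 = (1)(+0.83) / 0.0592 = 14.0.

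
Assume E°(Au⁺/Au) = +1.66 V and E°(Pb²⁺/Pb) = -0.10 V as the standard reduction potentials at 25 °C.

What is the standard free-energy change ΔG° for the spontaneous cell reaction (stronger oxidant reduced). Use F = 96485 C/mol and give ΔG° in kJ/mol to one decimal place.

Au⁺/Au (E° = +1.66 V) is the cathode; Pb²⁺/Pb (E° = -0.10 V) is the anode, so E°cell = +1.76 V.
Balancing electrons gives n = 2 (lcm of 1 and 2).
ΔG° = −nFE° = −(2)(96485)(+1.76) = -339,627 J = -339.6 kJ/mol.

-339.6 kJ/mol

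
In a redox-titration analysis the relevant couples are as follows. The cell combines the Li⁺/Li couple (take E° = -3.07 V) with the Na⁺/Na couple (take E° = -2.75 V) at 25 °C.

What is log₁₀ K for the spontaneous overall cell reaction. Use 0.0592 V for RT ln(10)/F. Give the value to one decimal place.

Cathode: Na⁺/Na; anode: Li⁺/Li. E°cell = +0.32 V, n = 1.
log K = nE°cell / 0.0592 = (1)(+0.32) / 0.0592 = 5.4.

5.4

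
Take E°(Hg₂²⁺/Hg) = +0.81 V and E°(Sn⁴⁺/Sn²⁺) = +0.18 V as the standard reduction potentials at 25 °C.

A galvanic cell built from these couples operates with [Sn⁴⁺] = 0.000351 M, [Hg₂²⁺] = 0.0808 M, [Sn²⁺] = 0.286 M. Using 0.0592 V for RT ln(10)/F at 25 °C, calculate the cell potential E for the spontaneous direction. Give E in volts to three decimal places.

+0.684 V

Hg₂²⁺/Hg is the cathode (higher E°), Sn⁴⁺/Sn²⁺ the anode: E°cell = +0.81 − (+0.18) = +0.63 V, n = 2.
Overall: Hg₂²⁺(aq) + Sn²⁺(aq) → 2 Hg(l) + Sn⁴⁺(aq)
Q = [Sn⁴⁺] / ([Hg₂²⁺]·[Sn²⁺]); log Q = -1.818.
E = E° − (0.0592/n) log Q = +0.63 − (0.0592/2)(-1.818) = +0.684 V.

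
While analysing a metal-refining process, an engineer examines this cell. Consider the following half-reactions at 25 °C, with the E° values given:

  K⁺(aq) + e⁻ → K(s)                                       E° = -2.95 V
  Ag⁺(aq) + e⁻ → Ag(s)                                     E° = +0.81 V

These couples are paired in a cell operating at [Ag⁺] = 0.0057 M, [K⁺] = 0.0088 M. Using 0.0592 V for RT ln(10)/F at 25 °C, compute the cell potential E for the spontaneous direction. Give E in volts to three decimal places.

+3.749 V

Ag⁺/Ag is the cathode (higher E°), K⁺/K the anode: E°cell = +0.81 − (-2.95) = +3.76 V, n = 1.
Overall: Ag⁺(aq) + K(s) → Ag(s) + K⁺(aq)
Q = [K⁺] / ([Ag⁺]); log Q = 0.189.
E = E° − (0.0592/n) log Q = +3.76 − (0.0592/1)(0.189) = +3.749 V.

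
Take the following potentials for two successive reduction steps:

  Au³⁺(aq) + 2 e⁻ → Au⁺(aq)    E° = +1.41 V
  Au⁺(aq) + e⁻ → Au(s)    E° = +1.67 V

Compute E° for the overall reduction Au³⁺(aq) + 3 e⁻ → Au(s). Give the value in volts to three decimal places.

Standard free energies of sequential steps add: ΔG°₃ = ΔG°₁ + ΔG°₂, so n₃E°₃ = n₁E°₁ + n₂E°₂.
E°₃ = (2×+1.41 + 1×+1.67) / 3 = (+4.490) / 3 = +1.497 V.

+1.497 V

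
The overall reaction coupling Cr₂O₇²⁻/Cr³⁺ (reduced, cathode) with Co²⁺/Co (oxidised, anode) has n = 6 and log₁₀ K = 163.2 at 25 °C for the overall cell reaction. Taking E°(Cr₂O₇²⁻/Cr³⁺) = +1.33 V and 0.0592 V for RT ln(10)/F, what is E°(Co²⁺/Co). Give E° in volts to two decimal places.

E°cell = (0.0592/n)·log K = (0.0592/6)(163.2) = +1.610 V.
Since Cr₂O₇²⁻/Cr³⁺ is the cathode and Co²⁺/Co the anode, E°cell = E°(Cr₂O₇²⁻/Cr³⁺) − E°(Co²⁺/Co).
So E°(Co²⁺/Co) = E°(Cr₂O₇²⁻/Cr³⁺) − E°cell = (+1.33) − (+1.610) = -0.28 V.

-0.28 V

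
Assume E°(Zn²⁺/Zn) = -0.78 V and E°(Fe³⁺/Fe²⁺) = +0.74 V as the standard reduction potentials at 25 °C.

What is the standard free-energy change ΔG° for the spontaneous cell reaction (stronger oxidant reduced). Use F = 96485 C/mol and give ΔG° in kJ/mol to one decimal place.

Fe³⁺/Fe²⁺ (E° = +0.74 V) is the cathode; Zn²⁺/Zn (E° = -0.78 V) is the anode, so E°cell = +1.52 V.
Balancing electrons gives n = 2 (lcm of 1 and 2).
ΔG° = −nFE° = −(2)(96485)(+1.52) = -293,314 J = -293.3 kJ/mol.

-293.3 kJ/mol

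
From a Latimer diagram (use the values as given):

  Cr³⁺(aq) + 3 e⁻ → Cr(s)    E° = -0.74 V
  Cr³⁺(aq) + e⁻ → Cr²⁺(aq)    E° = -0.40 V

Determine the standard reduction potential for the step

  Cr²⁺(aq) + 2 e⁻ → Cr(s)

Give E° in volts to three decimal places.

-0.910 V

Sequential free energies add, so n₃E°₃ = n₁E°₁ + n₂E°₂.
With n₃ = 3, and the known step contributing 1×(-0.40) V, the unknown satisfies 2·E° = 3×(-0.74) − 1×(-0.40) = -1.820.
E° = -1.820 / 2 = -0.910 V.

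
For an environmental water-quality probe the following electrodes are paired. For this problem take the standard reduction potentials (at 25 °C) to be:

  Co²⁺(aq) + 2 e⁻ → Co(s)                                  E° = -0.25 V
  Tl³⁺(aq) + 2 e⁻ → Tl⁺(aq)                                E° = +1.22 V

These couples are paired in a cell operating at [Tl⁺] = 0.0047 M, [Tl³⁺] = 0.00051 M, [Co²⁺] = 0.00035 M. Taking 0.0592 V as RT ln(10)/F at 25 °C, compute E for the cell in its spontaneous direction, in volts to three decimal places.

Tl³⁺/Tl⁺ is the cathode (higher E°), Co²⁺/Co the anode: E°cell = +1.22 − (-0.25) = +1.47 V, n = 2.
Overall: Tl³⁺(aq) + Co(s) → Tl⁺(aq) + Co²⁺(aq)
Q = [Tl⁺]·[Co²⁺] / ([Tl³⁺]); log Q = -2.491.
E = E° − (0.0592/n) log Q = +1.47 − (0.0592/2)(-2.491) = +1.544 V.

+1.544 V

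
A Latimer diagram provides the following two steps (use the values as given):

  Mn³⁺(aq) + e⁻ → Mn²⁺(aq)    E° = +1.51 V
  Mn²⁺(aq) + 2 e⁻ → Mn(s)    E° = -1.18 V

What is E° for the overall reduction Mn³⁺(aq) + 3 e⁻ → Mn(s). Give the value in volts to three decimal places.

Adding the free-energy changes (−nFE°) of the two steps gives −n₃FE°₃ = −n₁FE°₁ − n₂FE°₂.
E°₃ = (1×+1.51 + 2×-1.18) / 3 = (-0.850) / 3 = -0.283 V.

-0.283 V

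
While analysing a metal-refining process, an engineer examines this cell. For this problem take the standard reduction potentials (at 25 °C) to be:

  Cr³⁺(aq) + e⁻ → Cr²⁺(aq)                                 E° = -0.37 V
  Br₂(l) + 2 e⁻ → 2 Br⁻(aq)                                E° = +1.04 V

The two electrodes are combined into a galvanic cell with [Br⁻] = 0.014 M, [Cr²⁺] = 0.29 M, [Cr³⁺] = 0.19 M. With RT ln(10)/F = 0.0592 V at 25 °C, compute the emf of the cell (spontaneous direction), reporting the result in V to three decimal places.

+1.531 V

Br₂/Br⁻ is the cathode (higher E°), Cr³⁺/Cr²⁺ the anode: E°cell = +1.04 − (-0.37) = +1.41 V, n = 2.
Overall: Br₂(l) + 2 Cr²⁺(aq) → 2 Br⁻(aq) + 2 Cr³⁺(aq)
Q = [Br⁻]^2·[Cr³⁺]^2 / ([Cr²⁺]^2); log Q = -4.075.
E = E° − (0.0592/n) log Q = +1.41 − (0.0592/2)(-4.075) = +1.531 V.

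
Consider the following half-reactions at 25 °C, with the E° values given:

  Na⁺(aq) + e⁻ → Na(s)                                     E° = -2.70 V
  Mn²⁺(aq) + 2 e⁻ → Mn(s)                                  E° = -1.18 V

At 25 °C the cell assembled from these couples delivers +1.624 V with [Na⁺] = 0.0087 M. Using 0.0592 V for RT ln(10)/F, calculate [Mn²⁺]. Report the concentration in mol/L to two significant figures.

Mn²⁺/Mn is the cathode, Na⁺/Na the anode: E°cell = +1.52 V, n = 2.
Overall reaction: Mn²⁺(aq) + 2 Na(s) → Mn(s) + 2 Na⁺(aq); Q = [Na⁺]^2/[Mn²⁺]^1.
From E = E° − (0.0592/n) log Q: log Q = (E° − E)·n/0.0592 = (+1.52 − (+1.624))·2/0.0592 = -3.5135.
So 1·log[Mn²⁺] = 2·log(0.0087) − log Q = -4.1210 − (-3.5135) = -0.6075; [Mn²⁺] = 10^(-0.6075) ≈ 0.25 M.

0.25 M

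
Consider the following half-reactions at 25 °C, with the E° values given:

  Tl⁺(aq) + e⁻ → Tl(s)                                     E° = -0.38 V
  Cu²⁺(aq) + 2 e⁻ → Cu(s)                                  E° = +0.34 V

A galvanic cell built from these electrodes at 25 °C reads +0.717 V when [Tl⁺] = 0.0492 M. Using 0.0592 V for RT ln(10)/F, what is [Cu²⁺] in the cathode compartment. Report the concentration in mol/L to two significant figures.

0.0019 M

Cu²⁺/Cu is the cathode, Tl⁺/Tl the anode: E°cell = +0.72 V, n = 2.
Overall reaction: Cu²⁺(aq) + 2 Tl(s) → Cu(s) + 2 Tl⁺(aq); Q = [Tl⁺]^2/[Cu²⁺]^1.
From E = E° − (0.0592/n) log Q: log Q = (E° − E)·n/0.0592 = (+0.72 − (+0.717))·2/0.0592 = 0.1014.
So 1·log[Cu²⁺] = 2·log(0.0492) − log Q = -2.6161 − (0.1014) = -2.7175; [Cu²⁺] = 10^(-2.7175) ≈ 0.0019 M.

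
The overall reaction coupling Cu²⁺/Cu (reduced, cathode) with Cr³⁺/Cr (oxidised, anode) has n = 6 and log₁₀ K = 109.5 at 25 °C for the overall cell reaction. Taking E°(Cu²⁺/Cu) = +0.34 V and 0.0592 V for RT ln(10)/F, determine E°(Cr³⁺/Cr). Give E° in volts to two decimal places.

-0.74 V

E°cell = (0.0592/n)·log K = (0.0592/6)(109.5) = +1.080 V.
Since Cu²⁺/Cu is the cathode and Cr³⁺/Cr the anode, E°cell = E°(Cu²⁺/Cu) − E°(Cr³⁺/Cr).
So E°(Cr³⁺/Cr) = E°(Cu²⁺/Cu) − E°cell = (+0.34) − (+1.080) = -0.74 V.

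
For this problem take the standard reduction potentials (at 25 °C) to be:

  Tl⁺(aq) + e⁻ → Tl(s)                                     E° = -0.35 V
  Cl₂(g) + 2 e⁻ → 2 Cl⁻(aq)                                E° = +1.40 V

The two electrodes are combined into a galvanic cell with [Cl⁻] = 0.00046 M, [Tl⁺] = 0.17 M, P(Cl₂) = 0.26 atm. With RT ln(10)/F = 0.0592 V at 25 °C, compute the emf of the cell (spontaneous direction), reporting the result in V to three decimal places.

+1.976 V

Cl₂/Cl⁻ is the cathode (higher E°), Tl⁺/Tl the anode: E°cell = +1.40 − (-0.35) = +1.75 V, n = 2.
Overall: Cl₂(g) + 2 Tl(s) → 2 Cl⁻(aq) + 2 Tl⁺(aq)
Q = [Cl⁻]^2·[Tl⁺]^2 / (P(Cl₂)); log Q = -7.629.
E = E° − (0.0592/n) log Q = +1.75 − (0.0592/2)(-7.629) = +1.976 V.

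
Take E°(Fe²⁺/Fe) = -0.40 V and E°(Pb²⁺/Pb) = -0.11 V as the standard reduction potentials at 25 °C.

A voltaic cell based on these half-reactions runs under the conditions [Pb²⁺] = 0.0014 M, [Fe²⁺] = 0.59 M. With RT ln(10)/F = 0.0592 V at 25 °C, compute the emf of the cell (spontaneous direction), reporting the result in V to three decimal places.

Pb²⁺/Pb is the cathode (higher E°), Fe²⁺/Fe the anode: E°cell = -0.11 − (-0.40) = +0.29 V, n = 2.
Overall: Pb²⁺(aq) + Fe(s) → Pb(s) + Fe²⁺(aq)
Q = [Fe²⁺] / ([Pb²⁺]); log Q = 2.625.
E = E° − (0.0592/n) log Q = +0.29 − (0.0592/2)(2.625) = +0.212 V.

+0.212 V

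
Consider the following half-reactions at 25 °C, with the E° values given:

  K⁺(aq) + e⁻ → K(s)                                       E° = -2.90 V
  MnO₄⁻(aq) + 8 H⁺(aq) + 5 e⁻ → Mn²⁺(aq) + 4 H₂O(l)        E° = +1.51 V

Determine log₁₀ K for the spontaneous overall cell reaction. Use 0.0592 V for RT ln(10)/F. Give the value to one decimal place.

Cathode: MnO₄⁻/Mn²⁺; anode: K⁺/K. E°cell = +4.41 V, n = 5.
log K = nE°cell / 0.0592 = (5)(+4.41) / 0.0592 = 372.5.

372.5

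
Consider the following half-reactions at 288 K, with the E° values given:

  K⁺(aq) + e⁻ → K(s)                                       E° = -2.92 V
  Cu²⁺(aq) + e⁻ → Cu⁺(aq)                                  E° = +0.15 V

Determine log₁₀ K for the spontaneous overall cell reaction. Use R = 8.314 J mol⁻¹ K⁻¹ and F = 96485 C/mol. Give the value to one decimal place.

Cathode: Cu²⁺/Cu⁺; anode: K⁺/K. E°cell = (+0.15) − (-2.92) = +3.07 V, with n = 1.
ΔG° = −nFE° = −RT ln K, so ln K = nFE°/(RT) = (1)(96485)(+3.07) / ((8.314)(288)) = 123.707.
log₁₀ K = 123.707 / ln 10 = 53.7.

53.7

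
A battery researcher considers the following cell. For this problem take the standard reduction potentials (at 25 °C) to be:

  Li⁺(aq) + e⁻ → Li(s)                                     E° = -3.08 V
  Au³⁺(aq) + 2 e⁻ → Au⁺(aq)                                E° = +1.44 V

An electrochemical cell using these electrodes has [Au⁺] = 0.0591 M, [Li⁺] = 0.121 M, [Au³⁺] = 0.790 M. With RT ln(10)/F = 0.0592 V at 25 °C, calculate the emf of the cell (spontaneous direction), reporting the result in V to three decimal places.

+4.608 V

Au³⁺/Au⁺ is the cathode (higher E°), Li⁺/Li the anode: E°cell = +1.44 − (-3.08) = +4.52 V, n = 2.
Overall: Au³⁺(aq) + 2 Li(s) → Au⁺(aq) + 2 Li⁺(aq)
Q = [Au⁺]·[Li⁺]^2 / ([Au³⁺]); log Q = -2.960.
E = E° − (0.0592/n) log Q = +4.52 − (0.0592/2)(-2.960) = +4.608 V.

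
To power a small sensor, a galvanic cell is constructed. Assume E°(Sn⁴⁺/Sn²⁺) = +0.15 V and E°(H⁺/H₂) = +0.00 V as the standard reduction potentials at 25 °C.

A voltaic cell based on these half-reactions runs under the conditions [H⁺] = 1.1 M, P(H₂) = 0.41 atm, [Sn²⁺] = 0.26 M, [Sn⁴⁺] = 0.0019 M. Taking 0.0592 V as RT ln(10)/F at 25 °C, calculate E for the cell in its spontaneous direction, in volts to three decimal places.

Sn⁴⁺/Sn²⁺ is the cathode (higher E°), H⁺/H₂ the anode: E°cell = +0.15 − (+0.00) = +0.15 V, n = 2.
Overall: Sn⁴⁺(aq) + H₂(g) → Sn²⁺(aq) + 2 H⁺(aq)
Q = [Sn²⁺]·[H⁺]^2 / ([Sn⁴⁺]·P(H₂)); log Q = 2.606.
E = E° − (0.0592/n) log Q = +0.15 − (0.0592/2)(2.606) = +0.073 V.

+0.073 V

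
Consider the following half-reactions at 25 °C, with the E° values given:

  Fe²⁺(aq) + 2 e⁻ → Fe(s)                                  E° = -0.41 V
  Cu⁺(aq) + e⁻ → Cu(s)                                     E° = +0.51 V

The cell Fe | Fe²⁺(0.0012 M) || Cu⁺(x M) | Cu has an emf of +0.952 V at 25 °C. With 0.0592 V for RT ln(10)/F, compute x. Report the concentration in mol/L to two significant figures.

Cu⁺/Cu is the cathode, Fe²⁺/Fe the anode: E°cell = +0.92 V, n = 2.
Overall reaction: 2 Cu⁺(aq) + Fe(s) → 2 Cu(s) + Fe²⁺(aq); Q = [Fe²⁺]^1/[Cu⁺]^2.
From E = E° − (0.0592/n) log Q: log Q = (E° − E)·n/0.0592 = (+0.92 − (+0.952))·2/0.0592 = -1.0811.
So 2·log[Cu⁺] = 1·log(0.0012) − log Q = -2.9208 − (-1.0811) = -1.8397; log[Cu⁺] = -1.8397 / 2 = -0.9198; [Cu⁺] = 10^(-0.9198) ≈ 0.12 M.

0.12 M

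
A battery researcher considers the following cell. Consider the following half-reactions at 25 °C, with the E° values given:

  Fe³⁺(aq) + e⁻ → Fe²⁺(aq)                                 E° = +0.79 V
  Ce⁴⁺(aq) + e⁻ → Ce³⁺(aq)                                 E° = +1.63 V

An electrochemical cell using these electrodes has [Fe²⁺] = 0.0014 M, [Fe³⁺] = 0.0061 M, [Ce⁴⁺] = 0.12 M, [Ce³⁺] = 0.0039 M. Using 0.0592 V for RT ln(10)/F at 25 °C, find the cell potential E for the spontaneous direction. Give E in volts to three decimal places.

+0.890 V

Ce⁴⁺/Ce³⁺ is the cathode (higher E°), Fe³⁺/Fe²⁺ the anode: E°cell = +1.63 − (+0.79) = +0.84 V, n = 1.
Overall: Ce⁴⁺(aq) + Fe²⁺(aq) → Ce³⁺(aq) + Fe³⁺(aq)
Q = [Ce³⁺]·[Fe³⁺] / ([Ce⁴⁺]·[Fe²⁺]); log Q = -0.849.
E = E° − (0.0592/n) log Q = +0.84 − (0.0592/1)(-0.849) = +0.890 V.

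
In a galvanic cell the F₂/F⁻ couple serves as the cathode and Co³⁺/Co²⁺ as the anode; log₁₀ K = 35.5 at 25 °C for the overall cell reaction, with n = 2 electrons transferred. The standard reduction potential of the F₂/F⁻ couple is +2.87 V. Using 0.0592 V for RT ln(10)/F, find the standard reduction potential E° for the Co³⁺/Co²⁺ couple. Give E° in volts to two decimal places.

E°cell = (0.0592/n)·log K = (0.0592/2)(35.5) = +1.051 V.
Since F₂/F⁻ is the cathode and Co³⁺/Co²⁺ the anode, E°cell = E°(F₂/F⁻) − E°(Co³⁺/Co²⁺).
So E°(Co³⁺/Co²⁺) = E°(F₂/F⁻) − E°cell = (+2.87) − (+1.051) = +1.82 V.

+1.82 V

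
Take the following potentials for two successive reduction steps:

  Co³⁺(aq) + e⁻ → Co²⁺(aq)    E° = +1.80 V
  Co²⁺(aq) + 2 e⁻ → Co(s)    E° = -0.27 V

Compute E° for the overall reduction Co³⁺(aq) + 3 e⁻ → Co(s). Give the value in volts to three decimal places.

+0.420 V

Adding the free-energy changes (−nFE°) of the two steps gives −n₃FE°₃ = −n₁FE°₁ − n₂FE°₂.
E°₃ = (1×+1.80 + 2×-0.27) / 3 = (+1.260) / 3 = +0.420 V.
E° values themselves are not directly additive — weighting by electron count is essential.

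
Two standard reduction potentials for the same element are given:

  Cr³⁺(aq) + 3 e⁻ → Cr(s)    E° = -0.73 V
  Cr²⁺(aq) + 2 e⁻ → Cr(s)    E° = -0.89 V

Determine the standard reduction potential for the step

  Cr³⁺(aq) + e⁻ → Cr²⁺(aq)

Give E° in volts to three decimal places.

Sequential free energies add, so n₃E°₃ = n₁E°₁ + n₂E°₂.
With n₃ = 3, and the known step contributing 2×(-0.89) V, the unknown satisfies 1·E° = 3×(-0.73) − 2×(-0.89) = -0.410.
E° = -0.410 / 1 = -0.410 V.

-0.410 V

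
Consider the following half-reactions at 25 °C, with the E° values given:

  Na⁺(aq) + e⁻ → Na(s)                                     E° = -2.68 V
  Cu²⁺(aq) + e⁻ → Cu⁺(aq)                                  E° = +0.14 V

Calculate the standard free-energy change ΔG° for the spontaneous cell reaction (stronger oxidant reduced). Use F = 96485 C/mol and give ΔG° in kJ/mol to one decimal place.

Cu²⁺/Cu⁺ (E° = +0.14 V) is the cathode; Na⁺/Na (E° = -2.68 V) is the anode, so E°cell = +2.82 V.
Balancing electrons gives n = 1 (lcm of 1 and 1).
ΔG° = −nFE° = −(1)(96485)(+2.82) = -272,088 J = -272.1 kJ/mol.

-272.1 kJ/mol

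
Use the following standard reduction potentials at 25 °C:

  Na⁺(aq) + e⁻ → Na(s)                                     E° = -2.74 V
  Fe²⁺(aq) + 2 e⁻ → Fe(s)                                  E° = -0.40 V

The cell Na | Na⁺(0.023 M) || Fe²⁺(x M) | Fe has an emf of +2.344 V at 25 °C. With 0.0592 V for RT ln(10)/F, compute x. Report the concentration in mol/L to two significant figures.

Fe²⁺/Fe is the cathode, Na⁺/Na the anode: E°cell = +2.34 V, n = 2.
Overall reaction: Fe²⁺(aq) + 2 Na(s) → Fe(s) + 2 Na⁺(aq); Q = [Na⁺]^2/[Fe²⁺]^1.
From E = E° − (0.0592/n) log Q: log Q = (E° − E)·n/0.0592 = (+2.34 − (+2.344))·2/0.0592 = -0.1351.
So 1·log[Fe²⁺] = 2·log(0.023) − log Q = -3.2765 − (-0.1351) = -3.1414; [Fe²⁺] = 10^(-3.1414) ≈ 0.00072 M.

0.00072 M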